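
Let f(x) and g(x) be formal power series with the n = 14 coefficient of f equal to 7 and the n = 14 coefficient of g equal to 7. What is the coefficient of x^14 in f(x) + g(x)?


Addition of formal power series is termwise.
The coefficient of x^14 in f + g = 7 + 7
= 14

14


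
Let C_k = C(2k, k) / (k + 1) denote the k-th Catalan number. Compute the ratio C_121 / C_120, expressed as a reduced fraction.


Using C_k = (2k)! / (k! (k+1)!), the ratio C_{k+1}/C_k simplifies to
C_{k+1}/C_k = [(2k+2)! / ((k+1)! (k+2)!)] * [k! (k+1)! / (2k)!]
 = (2k+2)(2k+1) / ((k+1)(k+2)) = 2(2k+1) / (k+2).
For k = 120: 2(2*120 + 1) / (120 + 2) = 482/122 = 241/61.

241/61


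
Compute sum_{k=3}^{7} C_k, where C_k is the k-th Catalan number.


C_3 through C_7: 5, 14, 42, 132, 429
Sum = 5 + 14 + 42 + 132 + 429
= 622

622


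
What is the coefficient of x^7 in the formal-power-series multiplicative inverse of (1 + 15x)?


The inverse is 1/(1 + 15x). Apply the geometric identity 1/(1 - y) = sum_{k>=0} y^k with y = -15x:
1/(1 + 15x) = sum_{k>=0} (-15)^k x^k.
So the coefficient of x^7 is (-15)^7 = -170859375.

-170859375


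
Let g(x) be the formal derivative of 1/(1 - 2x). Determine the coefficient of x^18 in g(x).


Differentiate termwise: d/dx sum_{k>=0} 2^k x^k = sum_{k>=1} k 2^k x^(k-1) = sum_{j>=0} (j+1) 2^(j+1) x^j.
Equivalently, d/dx [1/(1 - 2x)] = 2/(1 - 2x)^2.
For j = 18: 19 * 2^19 = 19 * 524288 = 9961472.

9961472


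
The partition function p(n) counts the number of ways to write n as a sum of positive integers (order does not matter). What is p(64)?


Using the generating function prod_{k>=1} 1/(1-x^k), we compute p(64).
By dynamic programming over parts 1 through 64:
p(64) = 1741630

1741630


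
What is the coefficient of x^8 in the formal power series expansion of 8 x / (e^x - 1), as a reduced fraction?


The exponential generating function for Bernoulli numbers is
x / (e^x - 1) = sum_{k>=0} B_k x^k / k!.
So the coefficient of x^8 in 8 x / (e^x - 1) is 8 B_8 / 8!.
Computing: B_8 = -1/30, 8! = 40320, giving
8 * -1/30 / 40320 = -1/151200.

-1/151200


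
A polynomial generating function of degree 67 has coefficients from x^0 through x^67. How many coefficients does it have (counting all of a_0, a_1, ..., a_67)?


A polynomial of degree 67 takes the form a_0 + a_1 x + ... + a_67 x^67.
The number of coefficients is 67 + 1 = 68.

68


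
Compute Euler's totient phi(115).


phi(n) counts integers in [1, n] coprime to n. Using the multiplicative formula phi(n) = n * prod_{p | n} (1 - 1/p):
115 = 5 * 23, so
phi(115) = 115 * (1 - 1/5) * (1 - 1/23) = 88.

88


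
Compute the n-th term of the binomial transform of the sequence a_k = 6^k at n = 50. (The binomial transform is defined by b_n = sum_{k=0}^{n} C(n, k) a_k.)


With a_k = 6^k, b_n = sum_{k=0}^{n} C(n, k) 6^k = (1 + 6)^n by the binomial theorem.
For n = 50: (1 + 6)^50 = 7^50 = 1798465042647412146620280340569649349251249.

1798465042647412146620280340569649349251249


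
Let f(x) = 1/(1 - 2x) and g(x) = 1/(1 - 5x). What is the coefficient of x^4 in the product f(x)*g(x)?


The coefficient of x^n in f*g is the Cauchy product: sum_{k=0}^{n} a^k * b^(n-k).
With a=2, b=5, n=4:
sum_{k=0}^{4} 2^k * 5^(4-k)
= 1031

1031


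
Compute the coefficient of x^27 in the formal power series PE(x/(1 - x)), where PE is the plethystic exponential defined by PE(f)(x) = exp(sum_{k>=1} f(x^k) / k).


For f(x) = x/(1 - x) we have
sum_{k>=1} f(x^k) / k = sum_{k>=1} (1/k) * x^k / (1 - x^k) = sum_{k, m >= 1} x^(k m) / k,
which after exponentiating simplifies to
PE(x/(1 - x)) = prod_{k>=1} 1 / (1 - x^k).
This is the generating function for the partition function p(n), so the coefficient of x^27 is p(27).
Computing p(27) by dynamic programming over parts 1, 2, ..., 27: p(27) = 3010.

3010


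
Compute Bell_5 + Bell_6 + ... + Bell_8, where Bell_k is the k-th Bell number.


Recall Bell_k counts set partitions of a k-set (with Bell_0 = 1 by convention).
Bell_5 through Bell_8: 52, 203, 877, 4140
Sum = 52 + 203 + 877 + 4140 = 5272.

5272


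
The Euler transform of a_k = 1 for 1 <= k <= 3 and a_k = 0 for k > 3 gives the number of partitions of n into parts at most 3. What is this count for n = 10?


Partitions of 10 into parts at most 3:
Using generating function (1-x)^(-1)(1-x^2)^(-1)(1-x^3)^(-1),
the coefficient of x^10 = 14

14


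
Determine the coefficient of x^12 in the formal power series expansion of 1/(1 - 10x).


The geometric series identity gives 1/(1 - c x) = sum_{k>=0} c^k x^k, so the coefficient of x^k is c^k.
Here c = 10 and k = 12.
Computing: 10^12 = 1000000000000

1000000000000


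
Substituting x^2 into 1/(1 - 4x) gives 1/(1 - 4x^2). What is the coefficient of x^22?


The coefficient of x^(2m) in 1/(1 - 4x^2) is 4^m.
With n = 22 = 2*11, the coefficient is 4^11 = 4194304.

4194304


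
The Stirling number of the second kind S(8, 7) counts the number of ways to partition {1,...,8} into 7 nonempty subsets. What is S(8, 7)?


Using the explicit formula S(n,k) = (1/k!) sum_{j=0}^{k} (-1)^(k-j) C(k,j) j^n:
S(8, 7) = 28
Equivalently, S(n,k) is n! times the coefficient of x^n in the EGF (e^x - 1)^k / k!.

28


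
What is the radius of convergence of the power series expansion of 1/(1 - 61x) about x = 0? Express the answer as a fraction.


Expanding 1/(1 - 61x) = sum_{k>=0} 61^k x^k, the series converges when |61x| < 1, i.e., |x| < 1/61.
So the radius of convergence is 1/61 = 1/61.

1/61


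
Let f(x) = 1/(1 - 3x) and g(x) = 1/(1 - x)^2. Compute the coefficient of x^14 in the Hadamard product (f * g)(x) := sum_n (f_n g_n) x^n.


f has coefficients f_k = 3^k. For g = 1/(1 - x)^2 the coefficient is g_k = C(k + 1, 1) = k + 1. The Hadamard coefficient is (f * g)_k = 3^k * (k + 1).
For k = 14: 3^14 * 15 = 4782969 * 15 = 71744535.

71744535


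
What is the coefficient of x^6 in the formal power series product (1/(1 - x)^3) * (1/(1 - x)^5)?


Combine the factors: (1/(1 - x)^3) * (1/(1 - x)^5) = 1/(1 - x)^8.
Then use 1/(1 - x)^r = sum_{k>=0} C(k + r - 1, r - 1) x^k with r = 8 and k = 6:
C(13, 7) = 1716.

1716


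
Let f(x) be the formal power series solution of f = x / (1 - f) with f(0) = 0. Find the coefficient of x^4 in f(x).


Apply Lagrange inversion: f = x * phi(f) with phi(t) = 1/(1 - t), so
[x^n] f = (1/n) [t^(n-1)] phi(t)^n = (1/n) [t^(n-1)] (1 - t)^(-n) = (1/n) C(2n - 2, n - 1) = C_{n-1}.
For n = 4: C_3 = C(6, 3) / 4 = 20/4 = 5 = 5.

5


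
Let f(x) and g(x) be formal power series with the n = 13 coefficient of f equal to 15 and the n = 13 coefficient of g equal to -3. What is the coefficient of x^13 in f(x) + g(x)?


Addition of formal power series is termwise.
The coefficient of x^13 in f + g = 15 + -3
= 12

12


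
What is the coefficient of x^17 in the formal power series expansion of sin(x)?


The Maclaurin series is sin(t) = sum_{k>=0} (-1)^k t^(2k+1) / (2k+1)!, so substituting t = x, only odd powers of x are nonzero, with coefficient of x^(2k+1) equal to (-1)^k / (2k+1)!.
Write 17 = 2*8 + 1, giving the coefficient (-1)^8 / 17! = 1/355687428096000 = 1/355687428096000.

1/355687428096000


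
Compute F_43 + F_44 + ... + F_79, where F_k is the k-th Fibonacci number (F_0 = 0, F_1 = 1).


Use the identity sum_{k=0}^{N} F_k = F_{N+2} - 1 (which follows from F_{k+2} - F_{k+1} = F_k). Then
sum_{k=43}^{79} F_k = (F_{81} - 1) - (F_{44} - 1) = F_{81} - F_{44}.
Computing: F_{81} = 37889062373143906, F_{44} = 701408733, so
Sum = 37889062373143906 - 701408733 = 37889061671735173.

37889061671735173


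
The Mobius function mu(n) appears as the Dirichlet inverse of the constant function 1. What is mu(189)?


189 has a squared prime factor, so mu(189) = 0.
Factorization reveals a repeated prime.

0


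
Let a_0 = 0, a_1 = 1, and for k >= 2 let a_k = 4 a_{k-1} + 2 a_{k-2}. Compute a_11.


Iterating the recurrence forward:
a_0 = 0
a_1 = 1
a_2 = 4*1 + 2*0 = 4
a_3 = 4*4 + 2*1 = 18
a_4 = 4*18 + 2*4 = 80
a_5 = 4*80 + 2*18 = 356
a_6 = 4*356 + 2*80 = 1584
a_7 = 4*1584 + 2*356 = 7048
a_8 = 4*7048 + 2*1584 = 31360
a_9 = 4*31360 + 2*7048 = 139536
a_10 = 4*139536 + 2*31360 = 620864
a_11 = 4*620864 + 2*139536 = 2762528
So a_11 = 2762528.

2762528


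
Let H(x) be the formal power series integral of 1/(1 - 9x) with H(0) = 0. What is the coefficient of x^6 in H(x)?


1/(1 - 9x) = sum_{k>=0} 9^k x^k. Integrating termwise with H(0) = 0:
H(x) = sum_{k>=0} 9^k x^(k+1) / (k+1) = sum_{m>=1} 9^(m-1) x^m / m.
For m = 6: 9^5/6 = 59049/6 = 19683/2.

19683/2


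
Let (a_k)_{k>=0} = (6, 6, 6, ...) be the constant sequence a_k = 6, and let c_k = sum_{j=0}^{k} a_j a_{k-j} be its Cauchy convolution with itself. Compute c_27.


Since a_j = 6 for all j >= 0, the convolution sum becomes
c_k = sum_{j=0}^{k} 6 * 6 = 36 * (k + 1).
Equivalently, the generating function of (a_k) is 6/(1 - x) and its square is 36/(1 - x)^2 = sum_{k>=0} 36(k + 1) x^k.
For k = 27: 36 * 28 = 1008.

1008


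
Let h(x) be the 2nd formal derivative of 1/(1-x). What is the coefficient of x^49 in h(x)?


Differentiating 2 times: d^2/dx^2 [1/(1-x)] = 2!/(1-x)^3.
The expansion 1/(1-x)^3 = sum_{k>=0} C(k+2, 2) x^k, so the coefficient of x^n in 2!/(1-x)^3 is 2! * C(n+2, 2).
For n = 49: 2 * C(51, 2) = 2 * 1275 = 2550

2550


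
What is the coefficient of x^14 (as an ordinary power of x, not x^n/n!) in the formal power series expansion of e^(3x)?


The exponential series is e^y = sum_{k>=0} y^k / k!. Substituting y = 3x gives
e^(3x) = sum_{k>=0} 3^k x^k / k!.
So the coefficient of x^n is a^n/n! with a = 3, n = 14:
3^14 / 14! = 4782969/87178291200 = 19683/358758400

19683/358758400


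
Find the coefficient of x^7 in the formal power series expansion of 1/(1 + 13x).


Write 1/(1 + c x) = 1/(1 - (-c) x) and apply the geometric-series identity
1/(1 - y) = sum_{k>=0} y^k to get 1/(1 + c x) = sum_{k>=0} (-c)^k x^k.
So the coefficient of x^k is (-c)^k = (-1)^k * c^k.
Here c = 13 and k = 7:
(-13)^7 = -1 * 62748517 = -62748517

-62748517


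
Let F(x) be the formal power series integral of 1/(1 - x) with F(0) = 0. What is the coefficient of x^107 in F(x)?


1/(1 - x) = sum_{k>=0} x^k. Integrating termwise and using F(0) = 0 gives
F(x) = sum_{k>=0} x^(k+1) / (k+1) = sum_{m>=1} x^m / m = -ln(1 - x).
So the coefficient of x^107 is 1/107 = 1/107.

1/107


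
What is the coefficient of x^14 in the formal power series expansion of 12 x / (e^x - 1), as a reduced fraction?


The exponential generating function for Bernoulli numbers is
x / (e^x - 1) = sum_{k>=0} B_k x^k / k!.
So the coefficient of x^14 in 12 x / (e^x - 1) is 12 B_14 / 14!.
Computing: B_14 = 7/6, 14! = 87178291200, giving
12 * 7/6 / 87178291200 = 1/6227020800.

1/6227020800


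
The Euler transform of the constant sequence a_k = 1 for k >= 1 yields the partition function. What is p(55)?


The Euler transform converts the sequence a_k = 1 into the number of integer partitions.
Using the recurrence or dynamic programming:
p(55) = 451276

451276


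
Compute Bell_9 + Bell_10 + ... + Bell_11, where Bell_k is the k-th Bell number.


Recall Bell_k counts set partitions of a k-set (with Bell_0 = 1 by convention).
Bell_9 through Bell_11: 21147, 115975, 678570
Sum = 21147 + 115975 + 678570 = 815692.

815692


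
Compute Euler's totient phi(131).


phi(n) counts integers in [1, n] coprime to n. Using the multiplicative formula phi(n) = n * prod_{p | n} (1 - 1/p):
131 = 131, so
phi(131) = 131 * (1 - 1/131) = 130.

130


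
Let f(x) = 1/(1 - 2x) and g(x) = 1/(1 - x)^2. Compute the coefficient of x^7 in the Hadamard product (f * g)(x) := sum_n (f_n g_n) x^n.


f has coefficients f_k = 2^k. For g = 1/(1 - x)^2 the coefficient is g_k = C(k + 1, 1) = k + 1. The Hadamard coefficient is (f * g)_k = 2^k * (k + 1).
For k = 7: 2^7 * 8 = 128 * 8 = 1024.

1024


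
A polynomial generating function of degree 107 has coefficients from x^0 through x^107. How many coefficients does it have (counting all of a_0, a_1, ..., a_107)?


A polynomial of degree 107 takes the form a_0 + a_1 x + ... + a_107 x^107.
The number of coefficients is 107 + 1 = 108.

108


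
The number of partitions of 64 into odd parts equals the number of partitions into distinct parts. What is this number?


Computing partitions of 64 into odd parts (1, 3, 5, ...):
Using the generating function prod_{k>=0} 1/(1-x^(2k+1)),
the count is 16444

16444


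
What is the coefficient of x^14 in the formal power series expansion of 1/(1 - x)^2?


The expansion 1/(1 - x)^r = sum_{k>=0} C(k + r - 1, r - 1) x^k follows from the multiset / negative-binomial theorem (or from repeated differentiation of the geometric series).
For r = 2 and k = 14:
C(15, 1) = 1307674368000 / (1 * 87178291200) = 15.

15


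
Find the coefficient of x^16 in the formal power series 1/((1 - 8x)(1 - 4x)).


By partial fractions or Cauchy convolution:
The coefficient equals sum_{k=0}^{16} 8^k * 4^(16-k).
= 562945658454016

562945658454016


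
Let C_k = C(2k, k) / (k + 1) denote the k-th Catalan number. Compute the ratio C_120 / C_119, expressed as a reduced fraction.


Using C_k = (2k)! / (k! (k+1)!), the ratio C_{k+1}/C_k simplifies to
C_{k+1}/C_k = [(2k+2)! / ((k+1)! (k+2)!)] * [k! (k+1)! / (2k)!]
 = (2k+2)(2k+1) / ((k+1)(k+2)) = 2(2k+1) / (k+2).
For k = 119: 2(2*119 + 1) / (119 + 2) = 478/121 = 478/121.

478/121


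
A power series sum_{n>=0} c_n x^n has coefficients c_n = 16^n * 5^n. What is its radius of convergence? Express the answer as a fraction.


By the root test (Cauchy-Hadamard), the radius is R = 1 / limsup_n |c_n|^(1/n).
Here |c_n|^(1/n) = (16^n * 5^n)^(1/n) = 16 * 5 = 80 for all n.
So R = 1/80 = 1/80.

1/80


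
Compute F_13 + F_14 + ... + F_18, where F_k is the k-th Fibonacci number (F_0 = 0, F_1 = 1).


Use the identity sum_{k=0}^{N} F_k = F_{N+2} - 1 (which follows from F_{k+2} - F_{k+1} = F_k). Then
sum_{k=13}^{18} F_k = (F_{20} - 1) - (F_{14} - 1) = F_{20} - F_{14}.
Computing: F_{20} = 6765, F_{14} = 377, so
Sum = 6765 - 377 = 6388.

6388


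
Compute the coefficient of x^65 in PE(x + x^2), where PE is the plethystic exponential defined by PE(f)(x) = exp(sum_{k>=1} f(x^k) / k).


With f(x) = x + x^2, the exponent is sum_{k>=1} (x^k + x^(2k)) / k = -ln(1 - x) - ln(1 - x^2). Exponentiating:
PE(x + x^2) = 1 / ((1 - x)(1 - x^2)).
This is the generating function for partitions of n into parts of size 1 or 2. The number of 2's can be any j in 0..32, and the rest are 1's, so
[x^65] = floor(65/2) + 1 = 33.

33


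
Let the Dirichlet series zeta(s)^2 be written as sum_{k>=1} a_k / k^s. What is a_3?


The Dirichlet convolution of the constant function 1 with itself gives (1 * 1)(k) = sum_{d | k} 1 = d(k), the number of positive divisors of k.
Since zeta(s) = sum_{k>=1} 1/k^s, we have zeta(s)^2 = sum_{k>=1} d(k)/k^s, so a_k = d(k).
For k = 3: the divisors are 1, 3.
Count = 2.

2


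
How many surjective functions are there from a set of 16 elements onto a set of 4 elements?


By inclusion-exclusion on which target elements are missed, the number of surjections from an n-set onto a k-set is
surj(n, k) = sum_{j=0}^{k} (-1)^j C(k, j) (k - j)^n.
Equivalently surj(n, k) = k! * S(n, k), where S(n, k) is the Stirling number of the second kind.
For n = 16, k = 4:
S(16, 4) = 171798901, so
surj = 4! * 171798901 = 24 * 171798901 = 4123173624.

4123173624


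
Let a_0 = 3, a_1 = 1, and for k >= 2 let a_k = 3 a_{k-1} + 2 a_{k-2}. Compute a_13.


Iterating the recurrence forward:
a_0 = 3
a_1 = 1
a_2 = 3*1 + 2*3 = 9
a_3 = 3*9 + 2*1 = 29
a_4 = 3*29 + 2*9 = 105
a_5 = 3*105 + 2*29 = 373
a_6 = 3*373 + 2*105 = 1329
a_7 = 3*1329 + 2*373 = 4733
a_8 = 3*4733 + 2*1329 = 16857
a_9 = 3*16857 + 2*4733 = 60037
a_10 = 3*60037 + 2*16857 = 213825
a_11 = 3*213825 + 2*60037 = 761549
a_12 = 3*761549 + 2*213825 = 2712297
a_13 = 3*2712297 + 2*761549 = 9659989
So a_13 = 9659989.

9659989


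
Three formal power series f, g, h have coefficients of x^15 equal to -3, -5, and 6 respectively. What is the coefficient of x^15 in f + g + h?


Series addition is componentwise:
-3 + -5 + 6
= -2

-2


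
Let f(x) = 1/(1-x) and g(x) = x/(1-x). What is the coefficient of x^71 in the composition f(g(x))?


First simplify the composition: f(g(x)) = 1/(1 - x/(1-x)) = (1-x)/((1-x) - x) = (1-x)/(1-2x).
Now extract the coefficient. Write (1-x)/(1-2x) = 1/(1-2x) - x/(1-2x).
The coefficient of x^n in 1/(1-2x) is 2^n, and in x/(1-2x) is 2^(n-1) (for n >= 1).
So the coefficient of x^71 is 2^71 - 2^70 = 2361183241434822606848 - 1180591620717411303424 = 1180591620717411303424.

1180591620717411303424


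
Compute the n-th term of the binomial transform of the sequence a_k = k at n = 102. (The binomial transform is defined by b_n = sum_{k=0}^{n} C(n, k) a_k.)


With a_k = k, b_n = sum_{k=0}^{n} C(n, k) k. Using k * C(n, k) = n * C(n-1, k-1) gives b_n = n * sum_{k>=1} C(n-1, k-1) = n * 2^(n-1).
For n = 102: 102 * 2^101 = 102 * 2535301200456458802993406410752 = 258600722446558797905327453896704.

258600722446558797905327453896704


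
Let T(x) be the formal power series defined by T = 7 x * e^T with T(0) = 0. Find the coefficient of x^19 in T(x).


Apply the Lagrange inversion formula: if T = 7 x * phi(T) with phi(t) = e^t, then
[x^n] T = 7^n * (1/n) [t^(n-1)] phi(t)^n = 7^n * (1/n) [t^(n-1)] e^(n t) = 7^n * (1/n) * n^(n-1) / (n-1)! = 7^n * n^(n-1) / n!.
When c = 1 this is the Cayley count of rooted labeled trees on n vertices, divided by n!.
For n = 19: 7^19 * 19^18 / 19! = 11398895185373143 * 104127350297911241532841/121645100408832000 = 1274905211575212844831672168281282373/130660687872000.

1274905211575212844831672168281282373/130660687872000


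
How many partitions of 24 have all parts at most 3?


Using the generating function (1-x)^(-1)(1-x^2)^(-1)(1-x^3)^(-1),
the coefficient of x^24 counts these restricted partitions.
Result = 61

61


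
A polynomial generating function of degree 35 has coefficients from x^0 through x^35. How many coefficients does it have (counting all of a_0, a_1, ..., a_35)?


A polynomial of degree 35 takes the form a_0 + a_1 x + ... + a_35 x^35.
The number of coefficients is 35 + 1 = 36.

36


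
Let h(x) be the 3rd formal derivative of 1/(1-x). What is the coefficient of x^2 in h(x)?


Differentiating 3 times: d^3/dx^3 [1/(1-x)] = 3!/(1-x)^4.
The expansion 1/(1-x)^4 = sum_{k>=0} C(k+3, 3) x^k, so the coefficient of x^n in 3!/(1-x)^4 is 3! * C(n+3, 3).
For n = 2: 6 * C(5, 3) = 6 * 10 = 60

60


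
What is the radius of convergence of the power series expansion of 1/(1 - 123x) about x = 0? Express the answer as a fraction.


Expanding 1/(1 - 123x) = sum_{k>=0} 123^k x^k, the series converges when |123x| < 1, i.e., |x| < 1/123.
So the radius of convergence is 1/123 = 1/123.

1/123


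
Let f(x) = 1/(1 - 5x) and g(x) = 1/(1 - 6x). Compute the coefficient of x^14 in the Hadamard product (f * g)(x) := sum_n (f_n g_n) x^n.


f has coefficients f_k = 5^k and g has coefficients g_k = 6^k, so the Hadamard product has coefficient (f*g)_k = 5^k * 6^k = 30^k.
For k = 14: 30^14 = 478296900000000000000.

478296900000000000000


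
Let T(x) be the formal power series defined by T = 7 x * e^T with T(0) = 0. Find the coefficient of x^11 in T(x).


Apply the Lagrange inversion formula: if T = 7 x * phi(T) with phi(t) = e^t, then
[x^n] T = 7^n * (1/n) [t^(n-1)] phi(t)^n = 7^n * (1/n) [t^(n-1)] e^(n t) = 7^n * (1/n) * n^(n-1) / (n-1)! = 7^n * n^(n-1) / n!.
When c = 1 this is the Cayley count of rooted labeled trees on n vertices, divided by n!.
For n = 11: 7^11 * 11^10 / 11! = 1977326743 * 25937424601/39916800 = 666061861144200059/518400.

666061861144200059/518400


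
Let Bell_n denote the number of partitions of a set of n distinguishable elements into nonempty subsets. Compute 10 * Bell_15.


Bell_15 can be computed from the Bell triangle or from Dobinski's identity Bell_n = (1/e) * sum_{k>=0} k^n / k!.
Computing Bell_15 = 1382958545.
Then 10 * 1382958545 = 13829585450.

13829585450


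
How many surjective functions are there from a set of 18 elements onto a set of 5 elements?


By inclusion-exclusion on which target elements are missed, the number of surjections from an n-set onto a k-set is
surj(n, k) = sum_{j=0}^{k} (-1)^j C(k, j) (k - j)^n.
Equivalently surj(n, k) = k! * S(n, k), where S(n, k) is the Stirling number of the second kind.
For n = 18, k = 5:
S(18, 5) = 28958095545, so
surj = 5! * 28958095545 = 120 * 28958095545 = 3474971465400.

3474971465400


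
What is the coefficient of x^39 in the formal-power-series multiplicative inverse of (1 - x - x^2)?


Let the inverse be f(x) = sum_{k>=0} a_k x^k. From f(x) * (1 - x - x^2) = 1 and matching coefficients:
 x^0: a_0 = 1.
 x^1: a_1 - a_0 = 0, so a_1 = 1.
 x^k (k >= 2): a_k - a_{k-1} - a_{k-2} = 0, i.e. a_k = a_{k-1} + a_{k-2}.
This is the Fibonacci-type recurrence shifted so that a_0 = a_1 = 1.
Iterating: a_0=1, a_1=1, a_2=2, a_3=3, a_4=5, a_5=8, a_6=13, a_7=21, a_8=34, a_9=55, ...
a_39 = 102334155.

102334155


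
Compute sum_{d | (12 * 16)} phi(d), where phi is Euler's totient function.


First, 12 * 16 = 192. One classical identity is sum_{d | n} phi(d) = n (each k in [1, n] has a unique gcd with n, and among the k's with gcd(k, n) = n/d there are phi(d) of them). So the sum equals 192. We also verify directly:
Divisors of 192: 1, 2, 3, 4, 6, 8, 12, 16, 24, 32, 48, 64, 96, 192.
phi values: 1, 1, 2, 2, 2, 4, 4, 8, 8, 16, 16, 32, 32, 64.
Sum = 192.

192


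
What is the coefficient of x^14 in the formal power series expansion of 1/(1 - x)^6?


The expansion 1/(1 - x)^r = sum_{k>=0} C(k + r - 1, r - 1) x^k follows from the multiset / negative-binomial theorem (or from repeated differentiation of the geometric series).
For r = 6 and k = 14:
C(19, 5) = 121645100408832000 / (120 * 87178291200) = 11628.

11628


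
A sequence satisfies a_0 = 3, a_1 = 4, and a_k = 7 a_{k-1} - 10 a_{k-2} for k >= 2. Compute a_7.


The characteristic equation is t^2 - 7 t + 10 = 0, with roots r_1 = 5 and r_2 = 2 (so c_1 = r_1 + r_2, c_2 = -r_1 r_2 as required).
One can use the closed form a_n = A r_1^n + B r_2^n, but direct iteration is more reliable:
a_0 = 3, a_1 = 4, a_2 = -2, a_3 = -54, a_4 = -358, a_5 = -1966, a_6 = -10182, a_7 = -51614.
So a_7 = -51614.

-51614


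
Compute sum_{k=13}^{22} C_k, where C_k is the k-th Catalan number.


C_13 through C_22: 742900, 2674440, 9694845, 35357670, 129644790, 477638700, 1767263190, 6564120420, 24466267020, 91482563640
Sum = 742900 + 2674440 + 9694845 + 35357670 + 129644790 + 477638700 + 1767263190 + 6564120420 + 24466267020 + 91482563640
= 124935967615

124935967615


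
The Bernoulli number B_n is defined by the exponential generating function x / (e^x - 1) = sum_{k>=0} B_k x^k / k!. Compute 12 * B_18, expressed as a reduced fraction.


Bernoulli numbers can also be computed recursively via B_0 = 1 and sum_{j=0}^{m} C(m+1, j) B_j = 0 for m >= 1. Odd-index Bernoulli numbers vanish for k >= 3.
Computing B_18 = 43867/798, so 12 * B_18 = 12 * 43867/798 = 87734/133.

87734/133


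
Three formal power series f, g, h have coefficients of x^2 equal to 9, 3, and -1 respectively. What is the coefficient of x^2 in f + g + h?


Series addition is componentwise:
9 + 3 + -1
= 11

11


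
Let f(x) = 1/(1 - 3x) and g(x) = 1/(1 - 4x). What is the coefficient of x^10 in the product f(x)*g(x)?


The coefficient of x^n in f*g is the Cauchy product: sum_{k=0}^{n} a^k * b^(n-k).
With a=3, b=4, n=10:
sum_{k=0}^{10} 3^k * 4^(10-k)
= 4017157

4017157


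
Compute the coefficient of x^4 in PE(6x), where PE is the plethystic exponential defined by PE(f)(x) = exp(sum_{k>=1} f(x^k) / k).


With f(x) = 6x, the exponent is sum_{k>=1} 6 x^k / k = 6 * (-ln(1 - x)). Exponentiating:
PE(6x) = exp(-6 ln(1 - x)) = 1/(1 - x)^6.
By the negative binomial expansion, [x^n] 1/(1 - x)^6 = C(n + 5, 5).
For n = 4: C(9, 5) = 126.

126


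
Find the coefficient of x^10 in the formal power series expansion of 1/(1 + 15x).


Write 1/(1 + c x) = 1/(1 - (-c) x) and apply the geometric-series identity
1/(1 - y) = sum_{k>=0} y^k to get 1/(1 + c x) = sum_{k>=0} (-c)^k x^k.
So the coefficient of x^k is (-c)^k = (-1)^k * c^k.
Here c = 15 and k = 10:
(-15)^10 = 1 * 576650390625 = 576650390625

576650390625


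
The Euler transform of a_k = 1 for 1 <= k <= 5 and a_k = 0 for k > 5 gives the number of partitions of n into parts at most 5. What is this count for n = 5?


Partitions of 5 into parts at most 5:
Using generating function (1-x)^(-1)(1-x^2)^(-1)...(1-x^5)^(-1),
the coefficient of x^5 = 7

7


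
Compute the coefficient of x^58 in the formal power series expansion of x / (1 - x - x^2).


Let f(x) = sum_{k>=0} a_k x^k. Multiplying f(x) * (1 - x - x^2) = x and matching coefficients gives a_0 = 0, a_1 = 1, and a_k = a_{k-1} + a_{k-2} for k >= 2. These are the Fibonacci numbers F_k.
Iterating from F_0 = 0, F_1 = 1:
F_0=0, F_1=1, F_2=1, F_3=2, F_4=3, F_5=5, F_6=8, F_7=13, F_8=21, F_9=34, ...
F_58 = 591286729879.

591286729879


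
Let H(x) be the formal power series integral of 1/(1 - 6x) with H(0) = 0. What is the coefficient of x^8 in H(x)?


1/(1 - 6x) = sum_{k>=0} 6^k x^k. Integrating termwise with H(0) = 0:
H(x) = sum_{k>=0} 6^k x^(k+1) / (k+1) = sum_{m>=1} 6^(m-1) x^m / m.
For m = 8: 6^7/8 = 279936/8 = 34992.

34992


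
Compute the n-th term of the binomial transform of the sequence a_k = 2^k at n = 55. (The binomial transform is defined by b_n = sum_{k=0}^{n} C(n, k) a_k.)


With a_k = 2^k, b_n = sum_{k=0}^{n} C(n, k) 2^k = (1 + 2)^n by the binomial theorem.
For n = 55: (1 + 2)^55 = 3^55 = 174449211009120179071170507.

174449211009120179071170507


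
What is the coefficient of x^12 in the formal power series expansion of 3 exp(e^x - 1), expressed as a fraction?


exp(e^x - 1) is the exponential generating function for the Bell numbers Bell_k: exp(e^x - 1) = sum_{k>=0} Bell_k x^k / k!.
So the coefficient of x^12 in 3 exp(e^x - 1) is 3 Bell_12 / 12!.
Computing: Bell_12 = 4213597 and 12! = 479001600, giving
3 * 4213597/479001600 = 4213597/159667200.

4213597/159667200


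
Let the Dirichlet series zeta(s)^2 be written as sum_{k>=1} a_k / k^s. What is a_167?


The Dirichlet convolution of the constant function 1 with itself gives (1 * 1)(k) = sum_{d | k} 1 = d(k), the number of positive divisors of k.
Since zeta(s) = sum_{k>=1} 1/k^s, we have zeta(s)^2 = sum_{k>=1} d(k)/k^s, so a_k = d(k).
For k = 167: the divisors are 1, 167.
Count = 2.

2


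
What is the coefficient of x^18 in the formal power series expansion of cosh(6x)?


The Maclaurin series is cosh(t) = sum_{m>=0} t^(2m) / (2m)!, so substituting t = 6x, only even powers of x are nonzero, with coefficient of x^(2m) equal to 6^(2m) / (2m)!.
For x^18 the coefficient is 6^18/18! = 101559956668416/6402373705728000 = 236196/14889875.

236196/14889875


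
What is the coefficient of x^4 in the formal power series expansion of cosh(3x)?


The Maclaurin series is cosh(t) = sum_{m>=0} t^(2m) / (2m)!, so substituting t = 3x, only even powers of x are nonzero, with coefficient of x^(2m) equal to 3^(2m) / (2m)!.
For x^4 the coefficient is 3^4/4! = 81/24 = 27/8.

27/8


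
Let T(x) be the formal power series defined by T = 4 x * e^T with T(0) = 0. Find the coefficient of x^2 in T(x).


Apply the Lagrange inversion formula: if T = 4 x * phi(T) with phi(t) = e^t, then
[x^n] T = 4^n * (1/n) [t^(n-1)] phi(t)^n = 4^n * (1/n) [t^(n-1)] e^(n t) = 4^n * (1/n) * n^(n-1) / (n-1)! = 4^n * n^(n-1) / n!.
When c = 1 this is the Cayley count of rooted labeled trees on n vertices, divided by n!.
For n = 2: 4^2 * 2^1 / 2! = 16 * 2/2 = 16.

16


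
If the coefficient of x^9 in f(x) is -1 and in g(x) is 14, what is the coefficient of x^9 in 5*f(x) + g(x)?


Scalar multiplication scales coefficients: 5 * -1 = -5.
Then add the g coefficient: -5 + 14
= 9

9


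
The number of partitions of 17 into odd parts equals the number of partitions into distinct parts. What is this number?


Computing partitions of 17 into odd parts (1, 3, 5, ...):
Using the generating function prod_{k>=0} 1/(1-x^(2k+1)),
the count is 38

38


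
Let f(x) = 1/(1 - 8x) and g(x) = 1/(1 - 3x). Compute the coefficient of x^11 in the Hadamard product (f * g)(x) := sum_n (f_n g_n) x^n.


f has coefficients f_k = 8^k and g has coefficients g_k = 3^k, so the Hadamard product has coefficient (f*g)_k = 8^k * 3^k = 24^k.
For k = 11: 24^11 = 1521681143169024.

1521681143169024


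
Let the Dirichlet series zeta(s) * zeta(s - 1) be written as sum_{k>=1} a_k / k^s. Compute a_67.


Convolution gives a_k = sum_{d | k} d * 1 = sum_{d | k} d = sigma(k), the sum of positive divisors of k.
For k = 67, the divisors are 1, 67, so
sigma(67) = 1 + 67 = 68.

68


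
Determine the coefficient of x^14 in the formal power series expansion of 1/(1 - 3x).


The geometric series identity gives 1/(1 - c x) = sum_{k>=0} c^k x^k, so the coefficient of x^k is c^k.
Here c = 3 and k = 14.
Computing: 3^14 = 4782969

4782969


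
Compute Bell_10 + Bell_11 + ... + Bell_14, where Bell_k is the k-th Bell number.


Recall Bell_k counts set partitions of a k-set (with Bell_0 = 1 by convention).
Bell_10 through Bell_14: 115975, 678570, 4213597, 27644437, 190899322
Sum = 115975 + 678570 + 4213597 + 27644437 + 190899322 = 223551901.

223551901


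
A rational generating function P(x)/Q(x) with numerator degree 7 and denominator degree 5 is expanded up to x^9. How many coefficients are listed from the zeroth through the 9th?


Expanding up to x^9 gives the coefficients for x^0, x^1, ..., x^9.
That is 9 + 1 = 10 coefficients in total.

10


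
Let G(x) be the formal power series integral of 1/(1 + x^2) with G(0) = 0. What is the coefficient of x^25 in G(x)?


1/(1 + x^2) = sum_{j>=0} (-1)^j x^(2j). Integrating termwise with G(0) = 0:
G(x) = sum_{j>=0} (-1)^j x^(2j+1) / (2j+1) = arctan(x).
Only odd powers are nonzero. For x^25 write 25 = 2*12 + 1, giving
(-1)^12 / 25 = 1/25 = 1/25.

1/25


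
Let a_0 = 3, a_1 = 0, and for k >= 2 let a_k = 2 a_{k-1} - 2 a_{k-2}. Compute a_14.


Iterating the recurrence forward:
a_0 = 3
a_1 = 0
a_2 = 2*0 - 2*3 = -6
a_3 = 2*-6 - 2*0 = -12
a_4 = 2*-12 - 2*-6 = -12
a_5 = 2*-12 - 2*-12 = 0
a_6 = 2*0 - 2*-12 = 24
a_7 = 2*24 - 2*0 = 48
a_8 = 2*48 - 2*24 = 48
a_9 = 2*48 - 2*48 = 0
a_10 = 2*0 - 2*48 = -96
a_11 = 2*-96 - 2*0 = -192
a_12 = 2*-192 - 2*-96 = -192
a_13 = 2*-192 - 2*-192 = 0
a_14 = 2*0 - 2*-192 = 384
So a_14 = 384.

384


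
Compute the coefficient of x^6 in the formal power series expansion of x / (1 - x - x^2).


Let f(x) = sum_{k>=0} a_k x^k. Multiplying f(x) * (1 - x - x^2) = x and matching coefficients gives a_0 = 0, a_1 = 1, and a_k = a_{k-1} + a_{k-2} for k >= 2. These are the Fibonacci numbers F_k.
Iterating from F_0 = 0, F_1 = 1:
F_0=0, F_1=1, F_2=1, F_3=2, F_4=3, F_5=5, F_6=8
F_6 = 8.

8


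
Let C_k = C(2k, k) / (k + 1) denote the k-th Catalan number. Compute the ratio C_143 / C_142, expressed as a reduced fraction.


Using C_k = (2k)! / (k! (k+1)!), the ratio C_{k+1}/C_k simplifies to
C_{k+1}/C_k = [(2k+2)! / ((k+1)! (k+2)!)] * [k! (k+1)! / (2k)!]
 = (2k+2)(2k+1) / ((k+1)(k+2)) = 2(2k+1) / (k+2).
For k = 142: 2(2*142 + 1) / (142 + 2) = 570/144 = 95/24.

95/24


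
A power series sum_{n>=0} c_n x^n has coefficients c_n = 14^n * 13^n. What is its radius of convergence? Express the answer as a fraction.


By the root test (Cauchy-Hadamard), the radius is R = 1 / limsup_n |c_n|^(1/n).
Here |c_n|^(1/n) = (14^n * 13^n)^(1/n) = 14 * 13 = 182 for all n.
So R = 1/182 = 1/182.

1/182


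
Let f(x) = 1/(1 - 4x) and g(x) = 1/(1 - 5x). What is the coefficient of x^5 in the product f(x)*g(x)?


The coefficient of x^n in f*g is the Cauchy product: sum_{k=0}^{n} a^k * b^(n-k).
With a=4, b=5, n=5:
sum_{k=0}^{5} 4^k * 5^(5-k)
= 11529

11529


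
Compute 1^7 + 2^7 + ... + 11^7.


This power sum has a closed form given by Faulhaber's formula
sum_{k=1}^{m} k^p = (1 / (p + 1)) * sum_{j=0}^{p} C(p + 1, j) B_j m^(p + 1 - j),
but for small m direct computation is fastest:
1 + 128 + 2187 + 16384 + 78125 + 279936 + 823543 + 2097152 + 4782969 + 10000000 + 19487171 = 37567596.

37567596


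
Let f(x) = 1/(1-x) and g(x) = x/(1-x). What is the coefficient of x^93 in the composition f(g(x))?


First simplify the composition: f(g(x)) = 1/(1 - x/(1-x)) = (1-x)/((1-x) - x) = (1-x)/(1-2x).
Now extract the coefficient. Write (1-x)/(1-2x) = 1/(1-2x) - x/(1-2x).
The coefficient of x^n in 1/(1-2x) is 2^n, and in x/(1-2x) is 2^(n-1) (for n >= 1).
So the coefficient of x^93 is 2^93 - 2^92 = 9903520314283042199192993792 - 4951760157141521099596496896 = 4951760157141521099596496896.

4951760157141521099596496896


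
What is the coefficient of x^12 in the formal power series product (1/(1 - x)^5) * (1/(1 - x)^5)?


Combine the factors: (1/(1 - x)^5) * (1/(1 - x)^5) = 1/(1 - x)^10.
Then use 1/(1 - x)^r = sum_{k>=0} C(k + r - 1, r - 1) x^k with r = 10 and k = 12:
C(21, 9) = 293930.

293930


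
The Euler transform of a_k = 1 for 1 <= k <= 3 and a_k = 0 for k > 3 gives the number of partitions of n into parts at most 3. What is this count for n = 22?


Partitions of 22 into parts at most 3:
Using generating function (1-x)^(-1)(1-x^2)^(-1)(1-x^3)^(-1),
the coefficient of x^22 = 52

52


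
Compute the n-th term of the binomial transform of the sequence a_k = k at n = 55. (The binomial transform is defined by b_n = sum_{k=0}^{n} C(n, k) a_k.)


With a_k = k, b_n = sum_{k=0}^{n} C(n, k) k. Using k * C(n, k) = n * C(n-1, k-1) gives b_n = n * sum_{k>=1} C(n-1, k-1) = n * 2^(n-1).
For n = 55: 55 * 2^54 = 55 * 18014398509481984 = 990791918021509120.

990791918021509120


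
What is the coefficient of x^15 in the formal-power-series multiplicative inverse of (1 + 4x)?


The inverse is 1/(1 + 4x). Apply the geometric identity 1/(1 - y) = sum_{k>=0} y^k with y = -4x:
1/(1 + 4x) = sum_{k>=0} (-4)^k x^k.
So the coefficient of x^15 is (-4)^15 = -1073741824.

-1073741824


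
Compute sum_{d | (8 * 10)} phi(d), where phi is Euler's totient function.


First, 8 * 10 = 80. One classical identity is sum_{d | n} phi(d) = n (each k in [1, n] has a unique gcd with n, and among the k's with gcd(k, n) = n/d there are phi(d) of them). So the sum equals 80. We also verify directly:
Divisors of 80: 1, 2, 4, 5, 8, 10, 16, 20, 40, 80.
phi values: 1, 1, 2, 4, 4, 4, 8, 8, 16, 32.
Sum = 80.

80


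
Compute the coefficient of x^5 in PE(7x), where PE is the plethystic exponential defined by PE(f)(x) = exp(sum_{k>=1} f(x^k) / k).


With f(x) = 7x, the exponent is sum_{k>=1} 7 x^k / k = 7 * (-ln(1 - x)). Exponentiating:
PE(7x) = exp(-7 ln(1 - x)) = 1/(1 - x)^7.
By the negative binomial expansion, [x^n] 1/(1 - x)^7 = C(n + 6, 6).
For n = 5: C(11, 6) = 462.

462


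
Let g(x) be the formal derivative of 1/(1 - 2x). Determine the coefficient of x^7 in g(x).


Differentiate termwise: d/dx sum_{k>=0} 2^k x^k = sum_{k>=1} k 2^k x^(k-1) = sum_{j>=0} (j+1) 2^(j+1) x^j.
Equivalently, d/dx [1/(1 - 2x)] = 2/(1 - 2x)^2.
For j = 7: 8 * 2^8 = 8 * 256 = 2048.

2048


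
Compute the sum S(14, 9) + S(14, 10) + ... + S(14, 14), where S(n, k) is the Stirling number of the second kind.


By definition, S(n, k) counts partitions of an n-set into exactly k nonempty blocks.
Computing row n = 14 for k = 9..14:
S(14, k): 5135130, 752752, 66066, 3367, 91, 1
Sum = 5957407.

5957407


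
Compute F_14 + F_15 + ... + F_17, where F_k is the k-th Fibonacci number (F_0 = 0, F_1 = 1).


Use the identity sum_{k=0}^{N} F_k = F_{N+2} - 1 (which follows from F_{k+2} - F_{k+1} = F_k). Then
sum_{k=14}^{17} F_k = (F_{19} - 1) - (F_{15} - 1) = F_{19} - F_{15}.
Computing: F_{19} = 4181, F_{15} = 610, so
Sum = 4181 - 610 = 3571.

3571


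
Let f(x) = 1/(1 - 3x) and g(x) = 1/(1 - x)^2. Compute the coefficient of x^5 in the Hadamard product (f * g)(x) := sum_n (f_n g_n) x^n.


f has coefficients f_k = 3^k. For g = 1/(1 - x)^2 the coefficient is g_k = C(k + 1, 1) = k + 1. The Hadamard coefficient is (f * g)_k = 3^k * (k + 1).
For k = 5: 3^5 * 6 = 243 * 6 = 1458.

1458


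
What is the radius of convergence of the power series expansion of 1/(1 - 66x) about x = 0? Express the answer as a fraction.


Expanding 1/(1 - 66x) = sum_{k>=0} 66^k x^k, the series converges when |66x| < 1, i.e., |x| < 1/66.
So the radius of convergence is 1/66 = 1/66.

1/66


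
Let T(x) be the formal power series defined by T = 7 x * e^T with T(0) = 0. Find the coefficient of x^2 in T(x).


Apply the Lagrange inversion formula: if T = 7 x * phi(T) with phi(t) = e^t, then
[x^n] T = 7^n * (1/n) [t^(n-1)] phi(t)^n = 7^n * (1/n) [t^(n-1)] e^(n t) = 7^n * (1/n) * n^(n-1) / (n-1)! = 7^n * n^(n-1) / n!.
When c = 1 this is the Cayley count of rooted labeled trees on n vertices, divided by n!.
For n = 2: 7^2 * 2^1 / 2! = 49 * 2/2 = 49.

49


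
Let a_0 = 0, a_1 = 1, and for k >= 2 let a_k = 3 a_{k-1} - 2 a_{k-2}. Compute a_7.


Iterating the recurrence forward:
a_0 = 0
a_1 = 1
a_2 = 3*1 - 2*0 = 3
a_3 = 3*3 - 2*1 = 7
a_4 = 3*7 - 2*3 = 15
a_5 = 3*15 - 2*7 = 31
a_6 = 3*31 - 2*15 = 63
a_7 = 3*63 - 2*31 = 127
So a_7 = 127.

127


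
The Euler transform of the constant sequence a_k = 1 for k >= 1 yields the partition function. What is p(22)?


The Euler transform converts the sequence a_k = 1 into the number of integer partitions.
Using the recurrence or dynamic programming:
p(22) = 1002

1002


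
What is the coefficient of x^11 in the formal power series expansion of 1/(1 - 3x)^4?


The general identity 1/(1 - c x)^r = sum_{k>=0} c^k C(k + r - 1, r - 1) x^k follows by substituting y = c x into 1/(1 - y)^r = sum_{k>=0} C(k + r - 1, r - 1) y^k.
For c = 3, r = 4, k = 11:
3^11 * C(14, 3) = 177147 * 364 = 64481508.

64481508


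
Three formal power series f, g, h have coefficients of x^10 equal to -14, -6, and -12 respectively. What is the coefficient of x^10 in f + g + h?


Series addition is componentwise:
-14 + -6 + -12
= -32

-32


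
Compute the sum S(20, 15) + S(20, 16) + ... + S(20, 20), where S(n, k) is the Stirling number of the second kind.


By definition, S(n, k) counts partitions of an n-set into exactly k nonempty blocks.
Computing row n = 20 for k = 15..20:
S(20, k): 452329200, 22350954, 741285, 15675, 190, 1
Sum = 475437305.

475437305


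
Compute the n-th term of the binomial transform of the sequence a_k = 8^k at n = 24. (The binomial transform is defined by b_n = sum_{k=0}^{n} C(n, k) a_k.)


With a_k = 8^k, b_n = sum_{k=0}^{n} C(n, k) 8^k = (1 + 8)^n by the binomial theorem.
For n = 24: (1 + 8)^24 = 9^24 = 79766443076872509863361.

79766443076872509863361


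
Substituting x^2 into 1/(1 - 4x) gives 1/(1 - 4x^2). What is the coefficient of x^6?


The coefficient of x^(2m) in 1/(1 - 4x^2) is 4^m.
With n = 6 = 2*3, the coefficient is 4^3 = 64.

64


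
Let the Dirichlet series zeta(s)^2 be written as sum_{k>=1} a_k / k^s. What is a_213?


The Dirichlet convolution of the constant function 1 with itself gives (1 * 1)(k) = sum_{d | k} 1 = d(k), the number of positive divisors of k.
Since zeta(s) = sum_{k>=1} 1/k^s, we have zeta(s)^2 = sum_{k>=1} d(k)/k^s, so a_k = d(k).
For k = 213: the divisors are 1, 3, 71, 213.
Count = 4.

4


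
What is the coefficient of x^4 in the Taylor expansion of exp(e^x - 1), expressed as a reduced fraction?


exp(e^x - 1) = sum_{k>=0} Bell_k x^k / k!, where Bell_k is the k-th Bell number.
So the coefficient of x^4 is Bell_4 / 4!.
Computing: Bell_4 = 15 and 4! = 24, giving
15/24 = 5/8.

5/8


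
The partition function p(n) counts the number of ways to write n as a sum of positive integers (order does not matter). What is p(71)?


Using the generating function prod_{k>=1} 1/(1-x^k), we compute p(71).
By dynamic programming over parts 1 through 71:
p(71) = 4697205

4697205


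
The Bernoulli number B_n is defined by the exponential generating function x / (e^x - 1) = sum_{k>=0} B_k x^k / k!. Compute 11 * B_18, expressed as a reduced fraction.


Bernoulli numbers can also be computed recursively via B_0 = 1 and sum_{j=0}^{m} C(m+1, j) B_j = 0 for m >= 1. Odd-index Bernoulli numbers vanish for k >= 3.
Computing B_18 = 43867/798, so 11 * B_18 = 11 * 43867/798 = 482537/798.

482537/798
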